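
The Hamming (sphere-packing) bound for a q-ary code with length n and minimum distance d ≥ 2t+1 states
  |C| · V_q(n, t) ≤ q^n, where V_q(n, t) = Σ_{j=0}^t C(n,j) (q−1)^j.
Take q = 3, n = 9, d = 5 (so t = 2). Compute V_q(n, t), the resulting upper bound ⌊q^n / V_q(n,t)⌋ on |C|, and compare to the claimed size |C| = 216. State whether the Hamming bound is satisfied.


V_q(n, t) = 163, q^n = 19683, Hamming bound = 120, |C| = 216 > bound (violated).

Step 1: Compute V_q(n, t) = Σ_{j=0}^2 C(n, j) (q−1)^j.
  j = 0: C(9,0)·(2)^0 = 1·1 = 1.
  j = 1: C(9,1)·(2)^1 = 9·2 = 18.
  j = 2: C(9,2)·(2)^2 = 36·4 = 144.
  V_q(n, t) = 1 + 18 + 144 = 163.
Step 2: q^n = 3^9 = 19683.
Step 3: Hamming bound ⌊q^n / V_q(n,t)⌋ = ⌊19683/163⌋ = 120.
Step 4: Compare |C| = 216 to 120: violated.
The claimed |C| lies above the Hamming bound, so no 3-ary code of length 9 with d ≥ 5 can have 216 codewords.


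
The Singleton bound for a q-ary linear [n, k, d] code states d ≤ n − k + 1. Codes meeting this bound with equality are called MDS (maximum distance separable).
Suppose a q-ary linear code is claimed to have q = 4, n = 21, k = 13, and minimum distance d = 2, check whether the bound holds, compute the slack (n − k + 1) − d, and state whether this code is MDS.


Singleton RHS = n − k + 1 = 9, slack = 7, bound satisfied, not MDS.

Singleton bound: d ≤ n − k + 1.
Here n = 21, k = 13, so n − k + 1 = 9.
Given d = 2, check d ≤ 9: YES.
Slack = (n − k + 1) − d = 7.
The code is NOT MDS (slack = 7 > 0).
Description: the claimed parameters are [21, 13, 2]_4; such a code would be non-MDS.


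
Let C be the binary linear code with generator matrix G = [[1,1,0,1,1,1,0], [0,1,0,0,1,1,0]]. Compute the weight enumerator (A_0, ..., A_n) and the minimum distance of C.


Weight distribution: A_0 = 1, A_2 = 1, A_3 = 1, A_5 = 1. Minimum distance d = 2.

Enumerate all 2^2 = 4 messages m ∈ F_2^2.
For each, compute codeword c = mG in F_2^7, then tally its weight.
  m = 00 → c = 0000000, weight = 0.
  m = 10 → c = 1101110, weight = 5.
  m = 01 → c = 0100110, weight = 3.
  m = 11 → c = 1001000, weight = 2.
Tally weights:
  weight 0: 1 codewords.
  weight 2: 1 codewords.
  weight 3: 1 codewords.
  weight 5: 1 codewords.
Minimum distance d = smallest w > 0 with A_w > 0 = 2.
Sanity: Σ A_w = 4 = 2^2 = 4 ✓.


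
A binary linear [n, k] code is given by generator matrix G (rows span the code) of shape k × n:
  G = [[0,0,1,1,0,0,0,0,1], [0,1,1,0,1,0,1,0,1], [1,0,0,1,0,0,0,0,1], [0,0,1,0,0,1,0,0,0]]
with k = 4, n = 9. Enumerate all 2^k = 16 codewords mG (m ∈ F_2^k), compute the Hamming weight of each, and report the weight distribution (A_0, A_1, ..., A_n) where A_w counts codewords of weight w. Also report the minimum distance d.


Weight distribution: A_0 = 1, A_2 = 3, A_3 = 3, A_4 = 1, A_5 = 4, A_6 = 3, A_7 = 1. Minimum distance d = 2.

Enumerate all 2^4 = 16 messages m ∈ F_2^4.
For each, compute codeword c = mG in F_2^9, then tally its weight.
  m = 0000 → c = 000000000, weight = 0.
  m = 1000 → c = 001100001, weight = 3.
  m = 0100 → c = 011010101, weight = 5.
  m = 1100 → c = 010110100, weight = 4.
  m = 0010 → c = 100100001, weight = 3.
  m = 1010 → c = 101000000, weight = 2.
  m = 0110 → c = 111110100, weight = 6.
  m = 1110 → c = 110010101, weight = 5.
  m = 0001 → c = 001001000, weight = 2.
  m = 1001 → c = 000101001, weight = 3.
  m = 0101 → c = 010011101, weight = 5.
  m = 1101 → c = 011111100, weight = 6.
  m = 0011 → c = 101101001, weight = 5.
  m = 1011 → c = 100001000, weight = 2.
  m = 0111 → c = 110111100, weight = 6.
  m = 1111 → c = 111011101, weight = 7.
Tally weights:
  weight 0: 1 codewords.
  weight 2: 3 codewords.
  weight 3: 3 codewords.
  weight 4: 1 codewords.
  weight 5: 4 codewords.
  weight 6: 3 codewords.
  weight 7: 1 codewords.
Minimum distance d = smallest w > 0 with A_w > 0 = 2.
Sanity: Σ A_w = 16 = 2^4 = 16 ✓.


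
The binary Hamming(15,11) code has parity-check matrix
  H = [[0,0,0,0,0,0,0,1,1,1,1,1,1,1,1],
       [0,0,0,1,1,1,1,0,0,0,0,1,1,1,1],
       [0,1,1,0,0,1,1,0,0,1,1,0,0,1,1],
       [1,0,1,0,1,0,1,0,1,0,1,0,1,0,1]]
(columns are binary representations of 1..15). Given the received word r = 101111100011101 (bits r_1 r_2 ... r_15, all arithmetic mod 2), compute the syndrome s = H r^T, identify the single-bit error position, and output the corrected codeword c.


s = (0, 1, 1, 1)^T, error position = 7, corrected codeword c = 101111000011101

Compute s = H r^T mod 2 one row at a time:
  s_1 = 0 + 0 + 0 + 1 + 1 + 1 + 0 + 1 = 4 ≡ 0 (mod 2).
  s_2 = 1 + 1 + 1 + 1 + 1 + 1 + 0 + 1 = 7 ≡ 1 (mod 2).
  s_3 = 0 + 1 + 1 + 1 + 0 + 1 + 0 + 1 = 5 ≡ 1 (mod 2).
  s_4 = 1 + 1 + 1 + 1 + 0 + 1 + 1 + 1 = 7 ≡ 1 (mod 2).
s = (0, 1, 1, 1)^T — this equals column 7 of H (binary 0111), so error is at position 7.
Correct: flip bit 7 of r = 101111100011101 to get c = 101111000011101.


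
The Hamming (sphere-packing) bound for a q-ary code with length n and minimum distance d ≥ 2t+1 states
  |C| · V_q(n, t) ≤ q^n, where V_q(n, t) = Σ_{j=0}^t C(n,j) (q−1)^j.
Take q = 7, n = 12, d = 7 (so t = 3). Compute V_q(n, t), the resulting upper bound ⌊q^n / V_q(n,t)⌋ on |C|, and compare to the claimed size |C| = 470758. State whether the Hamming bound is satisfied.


V_q(n, t) = 49969, q^n = 13841287201, Hamming bound = 276997, |C| = 470758 > bound (violated).

Step 1: Compute V_q(n, t) = Σ_{j=0}^3 C(n, j) (q−1)^j.
  j = 0: C(12,0)·(6)^0 = 1·1 = 1.
  j = 1: C(12,1)·(6)^1 = 12·6 = 72.
  j = 2: C(12,2)·(6)^2 = 66·36 = 2376.
  j = 3: C(12,3)·(6)^3 = 220·216 = 47520.
  V_q(n, t) = 1 + 72 + 2376 + 47520 = 49969.
Step 2: q^n = 7^12 = 13841287201.
Step 3: Hamming bound ⌊q^n / V_q(n,t)⌋ = ⌊13841287201/49969⌋ = 276997.
Step 4: Compare |C| = 470758 to 276997: violated.
The claimed |C| lies above the Hamming bound, so no 7-ary code of length 12 with d ≥ 7 can have 470758 codewords.


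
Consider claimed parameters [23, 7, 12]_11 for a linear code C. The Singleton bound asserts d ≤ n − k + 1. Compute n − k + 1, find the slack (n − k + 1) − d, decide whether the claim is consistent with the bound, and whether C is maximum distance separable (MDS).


Singleton RHS = n − k + 1 = 17, slack = 5, bound satisfied, not MDS.

Singleton bound: d ≤ n − k + 1.
Here n = 23, k = 7, so n − k + 1 = 17.
Given d = 12, check d ≤ 17: YES.
Slack = (n − k + 1) − d = 5.
The code is NOT MDS (slack = 5 > 0).
Description: the claimed parameters are [23, 7, 12]_11; such a code would be non-MDS.


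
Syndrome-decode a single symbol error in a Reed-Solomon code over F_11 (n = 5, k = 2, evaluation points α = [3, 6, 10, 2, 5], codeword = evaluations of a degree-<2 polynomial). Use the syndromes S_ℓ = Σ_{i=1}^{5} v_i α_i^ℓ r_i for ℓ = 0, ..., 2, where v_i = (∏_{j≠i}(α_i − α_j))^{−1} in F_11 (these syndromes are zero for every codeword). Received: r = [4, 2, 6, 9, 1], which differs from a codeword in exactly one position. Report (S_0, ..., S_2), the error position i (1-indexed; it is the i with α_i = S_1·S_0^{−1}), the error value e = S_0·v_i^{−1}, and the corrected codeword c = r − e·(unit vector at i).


S = (8, 2, 6), error at position 1, error magnitude e = 5, c = [10, 2, 6, 9, 1].

Step 1: column multipliers v_i = (∏_{j≠i}(α_i − α_j))^{−1} mod 11.
  i = 1 (α = 3): (3−6)(3−10)(3−2)(3−5) = (−3)·(−7)·1·(−2) = −42 ≡ 2, so v_1 = 2^{−1} = 6 (mod 11).
  i = 2 (α = 6): (6−3)(6−10)(6−2)(6−5) = 3·(−4)·4·1 = −48 ≡ 7, so v_2 = 7^{−1} = 8 (mod 11).
  i = 3 (α = 10): (10−3)(10−6)(10−2)(10−5) = 7·4·8·5 = 1120 ≡ 9, so v_3 = 9^{−1} = 5 (mod 11).
  i = 4 (α = 2): (2−3)(2−6)(2−10)(2−5) = (−1)·(−4)·(−8)·(−3) = 96 ≡ 8, so v_4 = 8^{−1} = 7 (mod 11).
  i = 5 (α = 5): (5−3)(5−6)(5−10)(5−2) = 2·(−1)·(−5)·3 = 30 ≡ 8, so v_5 = 8^{−1} = 7 (mod 11).
  v = [6, 8, 5, 7, 7].
Step 2: syndromes of r = [4, 2, 6, 9, 1] (all sums mod 11).
  S_0 = Σ v_i r_i = 6·4 + 8·2 + 5·6 + 7·9 + 7·1 = 140 ≡ 8.
  S_1 = Σ v_i α_i r_i = 6·3·4 + 8·6·2 + 5·10·6 + 7·2·9 + 7·5·1 = 629 ≡ 2.
  α_i^2 mod 11 = [9, 3, 1, 4, 3].
  S_2 = Σ v_i α_i^2 r_i = 6·9·4 + 8·3·2 + 5·1·6 + 7·4·9 + 7·3·1 = 567 ≡ 6.
  S = (8, 2, 6) ≠ 0, so r is not a codeword (an error is present).
Step 3: locate the error. For a single error e at position i, S_ℓ = v_i·e·α_i^ℓ, so α_err = S_1/S_0.
  S_0^{−1} = 8^{−1} = 7 (mod 11), so α_err = 2·7 = 14 ≡ 3 = α_1. Error position i = 1.
  Consistency check: S_2/S_1 = 6·6 = 36 ≡ 3 = α_err ✓ (single-error assumption holds).
Step 4: error magnitude e = S_0/v_1 = S_0·∏_{j≠1}(α_1 − α_j) = 8·2 = 16 ≡ 5 (mod 11).
Step 5: correct position 1: c_1 = r_1 − e = 4 − 5 ≡ 10 (mod 11). Hence c = [10, 2, 6, 9, 1].
  Check: interpolating c through the α_i gives m(x) = 7 + 1·x (degree < 2) with m(α_i) = c_i for every i, so c is indeed a codeword.


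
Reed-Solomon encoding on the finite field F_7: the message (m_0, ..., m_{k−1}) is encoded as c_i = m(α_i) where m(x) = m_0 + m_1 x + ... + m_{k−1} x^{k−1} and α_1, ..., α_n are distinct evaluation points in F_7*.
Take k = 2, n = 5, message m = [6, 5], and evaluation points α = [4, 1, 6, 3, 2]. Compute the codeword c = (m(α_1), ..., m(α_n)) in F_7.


c = [5, 4, 1, 0, 2]

Message polynomial: m(x) = 6 + 5·x (mod 7).
For each evaluation point α_i, compute m(α_i) mod 7:
  α_1 = 4: Horner steps 5 → 5, so m(4) = 5.
  α_2 = 1: Horner steps 5 → 4, so m(1) = 4.
  α_3 = 6: Horner steps 5 → 1, so m(6) = 1.
  α_4 = 3: Horner steps 5 → 0, so m(3) = 0.
  α_5 = 2: Horner steps 5 → 2, so m(2) = 2.
Codeword c = [5, 4, 1, 0, 2] ∈ F_7^5.


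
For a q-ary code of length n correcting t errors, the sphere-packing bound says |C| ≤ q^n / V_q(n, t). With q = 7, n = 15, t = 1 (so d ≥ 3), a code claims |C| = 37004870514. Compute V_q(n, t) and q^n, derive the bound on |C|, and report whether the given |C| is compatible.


V_q(n, t) = 91, q^n = 4747561509943, Hamming bound = 52171005603, |C| = 37004870514 ≤ bound (satisfied).

Step 1: Compute V_q(n, t) = Σ_{j=0}^1 C(n, j) (q−1)^j.
  j = 0: C(15,0)·(6)^0 = 1·1 = 1.
  j = 1: C(15,1)·(6)^1 = 15·6 = 90.
  V_q(n, t) = 1 + 90 = 91.
Step 2: q^n = 7^15 = 4747561509943.
Step 3: Hamming bound ⌊q^n / V_q(n,t)⌋ = ⌊4747561509943/91⌋ = 52171005603.
Step 4: Compare |C| = 37004870514 to 52171005603: satisfied.
The claimed |C| lies below the Hamming bound.


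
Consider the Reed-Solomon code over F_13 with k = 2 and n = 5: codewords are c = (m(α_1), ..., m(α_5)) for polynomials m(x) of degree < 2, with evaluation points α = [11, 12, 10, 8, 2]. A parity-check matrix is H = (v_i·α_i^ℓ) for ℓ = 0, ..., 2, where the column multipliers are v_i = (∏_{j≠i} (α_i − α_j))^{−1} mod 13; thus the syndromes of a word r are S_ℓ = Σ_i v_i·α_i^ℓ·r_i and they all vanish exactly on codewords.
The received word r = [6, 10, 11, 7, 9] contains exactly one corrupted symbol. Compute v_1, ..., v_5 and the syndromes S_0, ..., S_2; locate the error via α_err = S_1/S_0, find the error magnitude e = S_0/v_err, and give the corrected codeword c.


S = (8, 2, 7), error at position 3, error magnitude e = 9, c = [6, 10, 2, 7, 9].

Step 1: column multipliers v_i = (∏_{j≠i}(α_i − α_j))^{−1} mod 13.
  i = 1 (α = 11): (11−12)(11−10)(11−8)(11−2) = (−1)·1·3·9 = −27 ≡ 12, so v_1 = 12^{−1} = 12 (mod 13).
  i = 2 (α = 12): (12−11)(12−10)(12−8)(12−2) = 1·2·4·10 = 80 ≡ 2, so v_2 = 2^{−1} = 7 (mod 13).
  i = 3 (α = 10): (10−11)(10−12)(10−8)(10−2) = (−1)·(−2)·2·8 = 32 ≡ 6, so v_3 = 6^{−1} = 11 (mod 13).
  i = 4 (α = 8): (8−11)(8−12)(8−10)(8−2) = (−3)·(−4)·(−2)·6 = −144 ≡ 12, so v_4 = 12^{−1} = 12 (mod 13).
  i = 5 (α = 2): (2−11)(2−12)(2−10)(2−8) = (−9)·(−10)·(−8)·(−6) = 4320 ≡ 4, so v_5 = 4^{−1} = 10 (mod 13).
  v = [12, 7, 11, 12, 10].
Step 2: syndromes of r = [6, 10, 11, 7, 9] (all sums mod 13).
  S_0 = Σ v_i r_i = 12·6 + 7·10 + 11·11 + 12·7 + 10·9 = 437 ≡ 8.
  S_1 = Σ v_i α_i r_i = 12·11·6 + 7·12·10 + 11·10·11 + 12·8·7 + 10·2·9 = 3694 ≡ 2.
  α_i^2 mod 13 = [4, 1, 9, 12, 4].
  S_2 = Σ v_i α_i^2 r_i = 12·4·6 + 7·1·10 + 11·9·11 + 12·12·7 + 10·4·9 = 2815 ≡ 7.
  S = (8, 2, 7) ≠ 0, so r is not a codeword (an error is present).
Step 3: locate the error. For a single error e at position i, S_ℓ = v_i·e·α_i^ℓ, so α_err = S_1/S_0.
  S_0^{−1} = 8^{−1} = 5 (mod 13), so α_err = 2·5 = 10 ≡ 10 = α_3. Error position i = 3.
  Consistency check: S_2/S_1 = 7·7 = 49 ≡ 10 = α_err ✓ (single-error assumption holds).
Step 4: error magnitude e = S_0/v_3 = S_0·∏_{j≠3}(α_3 − α_j) = 8·6 = 48 ≡ 9 (mod 13).
Step 5: correct position 3: c_3 = r_3 − e = 11 − 9 ≡ 2 (mod 13). Hence c = [6, 10, 2, 7, 9].
  Check: interpolating c through the α_i gives m(x) = 1 + 4·x (degree < 2) with m(α_i) = c_i for every i, so c is indeed a codeword.


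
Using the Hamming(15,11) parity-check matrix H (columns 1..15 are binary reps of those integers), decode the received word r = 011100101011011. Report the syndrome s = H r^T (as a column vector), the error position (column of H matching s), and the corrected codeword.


s = (1, 1, 0, 1)^T, error position = 13, corrected codeword c = 011100101011111

Compute s = H r^T mod 2 one row at a time:
  s_1 = 0 + 1 + 0 + 1 + 1 + 0 + 1 + 1 = 5 ≡ 1 (mod 2).
  s_2 = 1 + 0 + 0 + 1 + 1 + 0 + 1 + 1 = 5 ≡ 1 (mod 2).
  s_3 = 1 + 1 + 0 + 1 + 0 + 1 + 1 + 1 = 6 ≡ 0 (mod 2).
  s_4 = 0 + 1 + 0 + 1 + 1 + 1 + 0 + 1 = 5 ≡ 1 (mod 2).
s = (1, 1, 0, 1)^T — this equals column 13 of H (binary 1101), so error is at position 13.
Correct: flip bit 13 of r = 011100101011011 to get c = 011100101011111.


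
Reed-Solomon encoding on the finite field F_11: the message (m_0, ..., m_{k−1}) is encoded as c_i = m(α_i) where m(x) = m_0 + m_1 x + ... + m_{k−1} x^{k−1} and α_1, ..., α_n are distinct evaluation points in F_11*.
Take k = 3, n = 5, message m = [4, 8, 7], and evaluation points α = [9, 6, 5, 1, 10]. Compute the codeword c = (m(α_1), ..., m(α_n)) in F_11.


c = [5, 7, 10, 8, 3]

Message polynomial: m(x) = 4 + 8·x + 7·x^2 (mod 11).
For each evaluation point α_i, compute m(α_i) mod 11:
  α_1 = 9: Horner steps 7 → 5 → 5, so m(9) = 5.
  α_2 = 6: Horner steps 7 → 6 → 7, so m(6) = 7.
  α_3 = 5: Horner steps 7 → 10 → 10, so m(5) = 10.
  α_4 = 1: Horner steps 7 → 4 → 8, so m(1) = 8.
  α_5 = 10: Horner steps 7 → 1 → 3, so m(10) = 3.
Codeword c = [5, 7, 10, 8, 3] ∈ F_11^5.


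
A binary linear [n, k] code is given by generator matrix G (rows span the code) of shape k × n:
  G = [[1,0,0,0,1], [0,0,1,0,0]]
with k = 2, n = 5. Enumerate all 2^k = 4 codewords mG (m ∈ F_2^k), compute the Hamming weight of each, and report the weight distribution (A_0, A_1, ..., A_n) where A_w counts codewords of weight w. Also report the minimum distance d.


Weight distribution: A_0 = 1, A_1 = 1, A_2 = 1, A_3 = 1. Minimum distance d = 1.

Enumerate all 2^2 = 4 messages m ∈ F_2^2.
For each, compute codeword c = mG in F_2^5, then tally its weight.
  m = 00 → c = 00000, weight = 0.
  m = 10 → c = 10001, weight = 2.
  m = 01 → c = 00100, weight = 1.
  m = 11 → c = 10101, weight = 3.
Tally weights:
  weight 0: 1 codewords.
  weight 1: 1 codewords.
  weight 2: 1 codewords.
  weight 3: 1 codewords.
Minimum distance d = smallest w > 0 with A_w > 0 = 1.
Sanity: Σ A_w = 4 = 2^2 = 4 ✓.


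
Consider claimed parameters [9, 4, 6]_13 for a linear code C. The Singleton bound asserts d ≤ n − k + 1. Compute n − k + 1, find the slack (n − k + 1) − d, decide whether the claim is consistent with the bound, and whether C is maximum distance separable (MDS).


Singleton RHS = n − k + 1 = 6, slack = 0, bound satisfied, MDS.

Singleton bound: d ≤ n − k + 1.
Here n = 9, k = 4, so n − k + 1 = 6.
Given d = 6, check d ≤ 6: YES.
Slack = (n − k + 1) − d = 0.
The code is MDS (slack = 0).
Description: the claimed parameters are [9, 4, 6]_13; such a code would be MDS (meets Singleton bound).


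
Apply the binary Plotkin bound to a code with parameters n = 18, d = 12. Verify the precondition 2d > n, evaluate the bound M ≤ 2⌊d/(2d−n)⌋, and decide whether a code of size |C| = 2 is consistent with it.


Plotkin bound M ≤ 4; given |C| = 2 ≤ bound (satisfied).

Check applicability: 2d = 24, n = 18.
2d − n = 6 > 0, so Plotkin applies.
Compute d/(2d−n) = 12/6 ≈ 2.0000.
⌊d/(2d−n)⌋ = 2.
Plotkin bound: M ≤ 2·2 = 4.
Given |C| = 2, check: satisfied.
This |C| is below the Plotkin bound.


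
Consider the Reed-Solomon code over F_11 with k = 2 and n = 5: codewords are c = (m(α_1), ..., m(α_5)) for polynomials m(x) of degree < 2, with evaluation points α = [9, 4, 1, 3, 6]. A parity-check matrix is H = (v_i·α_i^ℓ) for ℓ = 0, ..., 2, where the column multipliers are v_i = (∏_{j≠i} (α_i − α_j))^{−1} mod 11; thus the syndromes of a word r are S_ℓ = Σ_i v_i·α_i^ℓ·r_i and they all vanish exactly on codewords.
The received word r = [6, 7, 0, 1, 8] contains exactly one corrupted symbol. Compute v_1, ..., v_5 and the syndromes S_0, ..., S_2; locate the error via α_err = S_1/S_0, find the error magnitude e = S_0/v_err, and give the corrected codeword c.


S = (7, 8, 6), error at position 1, error magnitude e = 2, c = [4, 7, 0, 1, 8].

Step 1: column multipliers v_i = (∏_{j≠i}(α_i − α_j))^{−1} mod 11.
  i = 1 (α = 9): (9−4)(9−1)(9−3)(9−6) = 5·8·6·3 = 720 ≡ 5, so v_1 = 5^{−1} = 9 (mod 11).
  i = 2 (α = 4): (4−9)(4−1)(4−3)(4−6) = (−5)·3·1·(−2) = 30 ≡ 8, so v_2 = 8^{−1} = 7 (mod 11).
  i = 3 (α = 1): (1−9)(1−4)(1−3)(1−6) = (−8)·(−3)·(−2)·(−5) = 240 ≡ 9, so v_3 = 9^{−1} = 5 (mod 11).
  i = 4 (α = 3): (3−9)(3−4)(3−1)(3−6) = (−6)·(−1)·2·(−3) = −36 ≡ 8, so v_4 = 8^{−1} = 7 (mod 11).
  i = 5 (α = 6): (6−9)(6−4)(6−1)(6−3) = (−3)·2·5·3 = −90 ≡ 9, so v_5 = 9^{−1} = 5 (mod 11).
  v = [9, 7, 5, 7, 5].
Step 2: syndromes of r = [6, 7, 0, 1, 8] (all sums mod 11).
  S_0 = Σ v_i r_i = 9·6 + 7·7 + 5·0 + 7·1 + 5·8 = 150 ≡ 7.
  S_1 = Σ v_i α_i r_i = 9·9·6 + 7·4·7 + 5·1·0 + 7·3·1 + 5·6·8 = 943 ≡ 8.
  α_i^2 mod 11 = [4, 5, 1, 9, 3].
  S_2 = Σ v_i α_i^2 r_i = 9·4·6 + 7·5·7 + 5·1·0 + 7·9·1 + 5·3·8 = 644 ≡ 6.
  S = (7, 8, 6) ≠ 0, so r is not a codeword (an error is present).
Step 3: locate the error. For a single error e at position i, S_ℓ = v_i·e·α_i^ℓ, so α_err = S_1/S_0.
  S_0^{−1} = 7^{−1} = 8 (mod 11), so α_err = 8·8 = 64 ≡ 9 = α_1. Error position i = 1.
  Consistency check: S_2/S_1 = 6·7 = 42 ≡ 9 = α_err ✓ (single-error assumption holds).
Step 4: error magnitude e = S_0/v_1 = S_0·∏_{j≠1}(α_1 − α_j) = 7·5 = 35 ≡ 2 (mod 11).
Step 5: correct position 1: c_1 = r_1 − e = 6 − 2 ≡ 4 (mod 11). Hence c = [4, 7, 0, 1, 8].
  Check: interpolating c through the α_i gives m(x) = 5 + 6·x (degree < 2) with m(α_i) = c_i for every i, so c is indeed a codeword.


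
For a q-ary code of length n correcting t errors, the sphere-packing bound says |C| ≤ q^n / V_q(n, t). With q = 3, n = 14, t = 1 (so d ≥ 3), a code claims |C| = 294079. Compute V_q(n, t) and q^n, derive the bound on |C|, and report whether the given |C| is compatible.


V_q(n, t) = 29, q^n = 4782969, Hamming bound = 164929, |C| = 294079 > bound (violated).

Step 1: Compute V_q(n, t) = Σ_{j=0}^1 C(n, j) (q−1)^j.
  j = 0: C(14,0)·(2)^0 = 1·1 = 1.
  j = 1: C(14,1)·(2)^1 = 14·2 = 28.
  V_q(n, t) = 1 + 28 = 29.
Step 2: q^n = 3^14 = 4782969.
Step 3: Hamming bound ⌊q^n / V_q(n,t)⌋ = ⌊4782969/29⌋ = 164929.
Step 4: Compare |C| = 294079 to 164929: violated.
The claimed |C| lies above the Hamming bound, so no 3-ary code of length 14 with d ≥ 3 can have 294079 codewords.


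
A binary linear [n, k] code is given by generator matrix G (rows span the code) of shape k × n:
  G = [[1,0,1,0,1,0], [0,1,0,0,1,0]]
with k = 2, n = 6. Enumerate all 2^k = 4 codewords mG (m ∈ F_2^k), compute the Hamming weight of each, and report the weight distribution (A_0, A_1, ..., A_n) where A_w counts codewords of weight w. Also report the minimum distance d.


Weight distribution: A_0 = 1, A_2 = 1, A_3 = 2. Minimum distance d = 2.

Enumerate all 2^2 = 4 messages m ∈ F_2^2.
For each, compute codeword c = mG in F_2^6, then tally its weight.
  m = 00 → c = 000000, weight = 0.
  m = 10 → c = 101010, weight = 3.
  m = 01 → c = 010010, weight = 2.
  m = 11 → c = 111000, weight = 3.
Tally weights:
  weight 0: 1 codewords.
  weight 2: 1 codewords.
  weight 3: 2 codewords.
Minimum distance d = smallest w > 0 with A_w > 0 = 2.
Sanity: Σ A_w = 4 = 2^2 = 4 ✓.


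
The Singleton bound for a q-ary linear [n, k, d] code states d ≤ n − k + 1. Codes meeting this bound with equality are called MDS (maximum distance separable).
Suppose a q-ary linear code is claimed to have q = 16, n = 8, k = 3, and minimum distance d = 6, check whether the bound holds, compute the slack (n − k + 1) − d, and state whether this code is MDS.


Singleton RHS = n − k + 1 = 6, slack = 0, bound satisfied, MDS.

Singleton bound: d ≤ n − k + 1.
Here n = 8, k = 3, so n − k + 1 = 6.
Given d = 6, check d ≤ 6: YES.
Slack = (n − k + 1) − d = 0.
The code is MDS (slack = 0).
Description: the claimed parameters are [8, 3, 6]_16; such a code would be MDS (meets Singleton bound).


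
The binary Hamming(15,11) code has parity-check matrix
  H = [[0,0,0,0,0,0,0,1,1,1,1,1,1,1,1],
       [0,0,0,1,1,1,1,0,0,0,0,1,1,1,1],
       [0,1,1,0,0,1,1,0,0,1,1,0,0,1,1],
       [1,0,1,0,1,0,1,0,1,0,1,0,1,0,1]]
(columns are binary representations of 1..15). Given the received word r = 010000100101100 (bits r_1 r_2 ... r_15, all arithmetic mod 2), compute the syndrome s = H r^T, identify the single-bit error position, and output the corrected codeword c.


s = (1, 1, 1, 0)^T, error position = 14, corrected codeword c = 010000100101110

Compute s = H r^T mod 2 one row at a time:
  s_1 = 0 + 0 + 1 + 0 + 1 + 1 + 0 + 0 = 3 ≡ 1 (mod 2).
  s_2 = 0 + 0 + 0 + 1 + 1 + 1 + 0 + 0 = 3 ≡ 1 (mod 2).
  s_3 = 1 + 0 + 0 + 1 + 1 + 0 + 0 + 0 = 3 ≡ 1 (mod 2).
  s_4 = 0 + 0 + 0 + 1 + 0 + 0 + 1 + 0 = 2 ≡ 0 (mod 2).
s = (1, 1, 1, 0)^T — this equals column 14 of H (binary 1110), so error is at position 14.
Correct: flip bit 14 of r = 010000100101100 to get c = 010000100101110.


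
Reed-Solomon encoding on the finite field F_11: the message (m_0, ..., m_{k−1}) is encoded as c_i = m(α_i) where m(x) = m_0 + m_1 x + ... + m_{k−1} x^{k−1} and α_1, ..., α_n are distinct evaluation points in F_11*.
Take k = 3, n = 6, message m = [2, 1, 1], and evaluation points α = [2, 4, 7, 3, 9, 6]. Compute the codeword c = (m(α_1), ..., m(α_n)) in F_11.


c = [8, 0, 3, 3, 4, 0]

Message polynomial: m(x) = 2 + 1·x + 1·x^2 (mod 11).
For each evaluation point α_i, compute m(α_i) mod 11:
  α_1 = 2: Horner steps 1 → 3 → 8, so m(2) = 8.
  α_2 = 4: Horner steps 1 → 5 → 0, so m(4) = 0.
  α_3 = 7: Horner steps 1 → 8 → 3, so m(7) = 3.
  α_4 = 3: Horner steps 1 → 4 → 3, so m(3) = 3.
  α_5 = 9: Horner steps 1 → 10 → 4, so m(9) = 4.
  α_6 = 6: Horner steps 1 → 7 → 0, so m(6) = 0.
Codeword c = [8, 0, 3, 3, 4, 0] ∈ F_11^6.


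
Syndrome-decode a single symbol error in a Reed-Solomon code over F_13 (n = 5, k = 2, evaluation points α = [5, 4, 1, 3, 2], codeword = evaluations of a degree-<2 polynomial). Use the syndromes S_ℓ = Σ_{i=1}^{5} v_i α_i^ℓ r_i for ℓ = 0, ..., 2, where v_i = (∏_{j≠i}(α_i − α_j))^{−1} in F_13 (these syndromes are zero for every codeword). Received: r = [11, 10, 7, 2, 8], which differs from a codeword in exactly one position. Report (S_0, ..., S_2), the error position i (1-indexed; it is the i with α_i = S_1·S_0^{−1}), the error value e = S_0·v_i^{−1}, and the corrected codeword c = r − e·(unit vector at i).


S = (8, 11, 7), error at position 4, error magnitude e = 6, c = [11, 10, 7, 9, 8].

Step 1: column multipliers v_i = (∏_{j≠i}(α_i − α_j))^{−1} mod 13.
  i = 1 (α = 5): (5−4)(5−1)(5−3)(5−2) = 1·4·2·3 = 24 ≡ 11, so v_1 = 11^{−1} = 6 (mod 13).
  i = 2 (α = 4): (4−5)(4−1)(4−3)(4−2) = (−1)·3·1·2 = −6 ≡ 7, so v_2 = 7^{−1} = 2 (mod 13).
  i = 3 (α = 1): (1−5)(1−4)(1−3)(1−2) = (−4)·(−3)·(−2)·(−1) = 24 ≡ 11, so v_3 = 11^{−1} = 6 (mod 13).
  i = 4 (α = 3): (3−5)(3−4)(3−1)(3−2) = (−2)·(−1)·2·1 = 4 ≡ 4, so v_4 = 4^{−1} = 10 (mod 13).
  i = 5 (α = 2): (2−5)(2−4)(2−1)(2−3) = (−3)·(−2)·1·(−1) = −6 ≡ 7, so v_5 = 7^{−1} = 2 (mod 13).
  v = [6, 2, 6, 10, 2].
Step 2: syndromes of r = [11, 10, 7, 2, 8] (all sums mod 13).
  S_0 = Σ v_i r_i = 6·11 + 2·10 + 6·7 + 10·2 + 2·8 = 164 ≡ 8.
  S_1 = Σ v_i α_i r_i = 6·5·11 + 2·4·10 + 6·1·7 + 10·3·2 + 2·2·8 = 544 ≡ 11.
  α_i^2 mod 13 = [12, 3, 1, 9, 4].
  S_2 = Σ v_i α_i^2 r_i = 6·12·11 + 2·3·10 + 6·1·7 + 10·9·2 + 2·4·8 = 1138 ≡ 7.
  S = (8, 11, 7) ≠ 0, so r is not a codeword (an error is present).
Step 3: locate the error. For a single error e at position i, S_ℓ = v_i·e·α_i^ℓ, so α_err = S_1/S_0.
  S_0^{−1} = 8^{−1} = 5 (mod 13), so α_err = 11·5 = 55 ≡ 3 = α_4. Error position i = 4.
  Consistency check: S_2/S_1 = 7·6 = 42 ≡ 3 = α_err ✓ (single-error assumption holds).
Step 4: error magnitude e = S_0/v_4 = S_0·∏_{j≠4}(α_4 − α_j) = 8·4 = 32 ≡ 6 (mod 13).
Step 5: correct position 4: c_4 = r_4 − e = 2 − 6 ≡ 9 (mod 13). Hence c = [11, 10, 7, 9, 8].
  Check: interpolating c through the α_i gives m(x) = 6 + 1·x (degree < 2) with m(α_i) = c_i for every i, so c is indeed a codeword.


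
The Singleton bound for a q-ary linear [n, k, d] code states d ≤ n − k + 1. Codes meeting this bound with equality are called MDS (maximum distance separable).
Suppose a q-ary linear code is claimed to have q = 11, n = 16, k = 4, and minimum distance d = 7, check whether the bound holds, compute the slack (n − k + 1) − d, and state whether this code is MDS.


Singleton RHS = n − k + 1 = 13, slack = 6, bound satisfied, not MDS.

Singleton bound: d ≤ n − k + 1.
Here n = 16, k = 4, so n − k + 1 = 13.
Given d = 7, check d ≤ 13: YES.
Slack = (n − k + 1) − d = 6.
The code is NOT MDS (slack = 6 > 0).
Description: the claimed parameters are [16, 4, 7]_11; such a code would be non-MDS.


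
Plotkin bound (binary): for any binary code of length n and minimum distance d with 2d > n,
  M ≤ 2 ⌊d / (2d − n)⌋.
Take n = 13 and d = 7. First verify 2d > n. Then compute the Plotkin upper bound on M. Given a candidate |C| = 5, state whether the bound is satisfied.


Plotkin bound M ≤ 14; given |C| = 5 ≤ bound (satisfied).

Check applicability: 2d = 14, n = 13.
2d − n = 1 > 0, so Plotkin applies.
Compute d/(2d−n) = 7/1 ≈ 7.0000.
⌊d/(2d−n)⌋ = 7.
Plotkin bound: M ≤ 2·7 = 14.
Given |C| = 5, check: satisfied.
This |C| is below the Plotkin bound.


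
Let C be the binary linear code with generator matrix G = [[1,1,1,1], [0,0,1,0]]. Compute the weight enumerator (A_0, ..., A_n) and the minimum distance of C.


Weight distribution: A_0 = 1, A_1 = 1, A_3 = 1, A_4 = 1. Minimum distance d = 1.

Enumerate all 2^2 = 4 messages m ∈ F_2^2.
For each, compute codeword c = mG in F_2^4, then tally its weight.
  m = 00 → c = 0000, weight = 0.
  m = 10 → c = 1111, weight = 4.
  m = 01 → c = 0010, weight = 1.
  m = 11 → c = 1101, weight = 3.
Tally weights:
  weight 0: 1 codewords.
  weight 1: 1 codewords.
  weight 3: 1 codewords.
  weight 4: 1 codewords.
Minimum distance d = smallest w > 0 with A_w > 0 = 1.
Sanity: Σ A_w = 4 = 2^2 = 4 ✓.


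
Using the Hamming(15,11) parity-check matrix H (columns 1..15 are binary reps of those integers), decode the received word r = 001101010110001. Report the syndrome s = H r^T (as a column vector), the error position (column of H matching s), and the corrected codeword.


s = (0, 1, 1, 1)^T, error position = 7, corrected codeword c = 001101110110001

Compute s = H r^T mod 2 one row at a time:
  s_1 = 1 + 0 + 1 + 1 + 0 + 0 + 0 + 1 = 4 ≡ 0 (mod 2).
  s_2 = 1 + 0 + 1 + 0 + 0 + 0 + 0 + 1 = 3 ≡ 1 (mod 2).
  s_3 = 0 + 1 + 1 + 0 + 1 + 1 + 0 + 1 = 5 ≡ 1 (mod 2).
  s_4 = 0 + 1 + 0 + 0 + 0 + 1 + 0 + 1 = 3 ≡ 1 (mod 2).
s = (0, 1, 1, 1)^T — this equals column 7 of H (binary 0111), so error is at position 7.
Correct: flip bit 7 of r = 001101010110001 to get c = 001101110110001.


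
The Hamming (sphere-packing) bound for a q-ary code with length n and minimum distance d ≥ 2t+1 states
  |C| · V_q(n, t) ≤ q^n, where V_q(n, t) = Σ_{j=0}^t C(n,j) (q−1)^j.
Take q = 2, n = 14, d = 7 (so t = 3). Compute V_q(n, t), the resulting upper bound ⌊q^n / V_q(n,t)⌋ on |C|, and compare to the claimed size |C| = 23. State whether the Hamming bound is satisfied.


V_q(n, t) = 470, q^n = 16384, Hamming bound = 34, |C| = 23 ≤ bound (satisfied).

Step 1: Compute V_q(n, t) = Σ_{j=0}^3 C(n, j) (q−1)^j.
  j = 0: C(14,0)·(1)^0 = 1·1 = 1.
  j = 1: C(14,1)·(1)^1 = 14·1 = 14.
  j = 2: C(14,2)·(1)^2 = 91·1 = 91.
  j = 3: C(14,3)·(1)^3 = 364·1 = 364.
  V_q(n, t) = 1 + 14 + 91 + 364 = 470.
Step 2: q^n = 2^14 = 16384.
Step 3: Hamming bound ⌊q^n / V_q(n,t)⌋ = ⌊16384/470⌋ = 34.
Step 4: Compare |C| = 23 to 34: satisfied.
The claimed |C| lies below the Hamming bound.


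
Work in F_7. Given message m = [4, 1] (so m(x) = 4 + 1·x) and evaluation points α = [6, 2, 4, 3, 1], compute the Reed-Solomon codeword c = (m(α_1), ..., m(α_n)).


c = [3, 6, 1, 0, 5]

Message polynomial: m(x) = 4 + 1·x (mod 7).
For each evaluation point α_i, compute m(α_i) mod 7:
  α_1 = 6: Horner steps 1 → 3, so m(6) = 3.
  α_2 = 2: Horner steps 1 → 6, so m(2) = 6.
  α_3 = 4: Horner steps 1 → 1, so m(4) = 1.
  α_4 = 3: Horner steps 1 → 0, so m(3) = 0.
  α_5 = 1: Horner steps 1 → 5, so m(1) = 5.
Codeword c = [3, 6, 1, 0, 5] ∈ F_7^5.


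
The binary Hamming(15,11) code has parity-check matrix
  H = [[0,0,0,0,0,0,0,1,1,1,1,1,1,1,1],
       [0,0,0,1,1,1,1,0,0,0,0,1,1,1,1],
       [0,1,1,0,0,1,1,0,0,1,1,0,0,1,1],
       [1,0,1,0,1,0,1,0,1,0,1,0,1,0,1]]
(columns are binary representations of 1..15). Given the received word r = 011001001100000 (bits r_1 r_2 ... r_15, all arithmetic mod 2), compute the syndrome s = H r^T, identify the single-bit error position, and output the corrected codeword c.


s = (0, 1, 0, 0)^T, error position = 4, corrected codeword c = 011101001100000

Compute s = H r^T mod 2 one row at a time:
  s_1 = 0 + 1 + 1 + 0 + 0 + 0 + 0 + 0 = 2 ≡ 0 (mod 2).
  s_2 = 0 + 0 + 1 + 0 + 0 + 0 + 0 + 0 = 1 ≡ 1 (mod 2).
  s_3 = 1 + 1 + 1 + 0 + 1 + 0 + 0 + 0 = 4 ≡ 0 (mod 2).
  s_4 = 0 + 1 + 0 + 0 + 1 + 0 + 0 + 0 = 2 ≡ 0 (mod 2).
s = (0, 1, 0, 0)^T — this equals column 4 of H (binary 0100), so error is at position 4.
Correct: flip bit 4 of r = 011001001100000 to get c = 011101001100000.


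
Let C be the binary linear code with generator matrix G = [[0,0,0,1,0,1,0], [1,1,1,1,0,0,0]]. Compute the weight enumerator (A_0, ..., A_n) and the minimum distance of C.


Weight distribution: A_0 = 1, A_2 = 1, A_4 = 2. Minimum distance d = 2.

Enumerate all 2^2 = 4 messages m ∈ F_2^2.
For each, compute codeword c = mG in F_2^7, then tally its weight.
  m = 00 → c = 0000000, weight = 0.
  m = 10 → c = 0001010, weight = 2.
  m = 01 → c = 1111000, weight = 4.
  m = 11 → c = 1110010, weight = 4.
Tally weights:
  weight 0: 1 codewords.
  weight 2: 1 codewords.
  weight 4: 2 codewords.
Minimum distance d = smallest w > 0 with A_w > 0 = 2.
Sanity: Σ A_w = 4 = 2^2 = 4 ✓.


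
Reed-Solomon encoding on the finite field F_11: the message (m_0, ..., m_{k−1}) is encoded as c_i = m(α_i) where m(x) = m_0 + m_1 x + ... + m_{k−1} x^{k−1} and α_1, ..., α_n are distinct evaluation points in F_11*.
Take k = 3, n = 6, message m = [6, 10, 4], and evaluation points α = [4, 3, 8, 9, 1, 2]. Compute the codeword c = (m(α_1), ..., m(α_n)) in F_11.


c = [0, 6, 1, 2, 9, 9]

Message polynomial: m(x) = 6 + 10·x + 4·x^2 (mod 11).
For each evaluation point α_i, compute m(α_i) mod 11:
  α_1 = 4: Horner steps 4 → 4 → 0, so m(4) = 0.
  α_2 = 3: Horner steps 4 → 0 → 6, so m(3) = 6.
  α_3 = 8: Horner steps 4 → 9 → 1, so m(8) = 1.
  α_4 = 9: Horner steps 4 → 2 → 2, so m(9) = 2.
  α_5 = 1: Horner steps 4 → 3 → 9, so m(1) = 9.
  α_6 = 2: Horner steps 4 → 7 → 9, so m(2) = 9.
Codeword c = [0, 6, 1, 2, 9, 9] ∈ F_11^6.


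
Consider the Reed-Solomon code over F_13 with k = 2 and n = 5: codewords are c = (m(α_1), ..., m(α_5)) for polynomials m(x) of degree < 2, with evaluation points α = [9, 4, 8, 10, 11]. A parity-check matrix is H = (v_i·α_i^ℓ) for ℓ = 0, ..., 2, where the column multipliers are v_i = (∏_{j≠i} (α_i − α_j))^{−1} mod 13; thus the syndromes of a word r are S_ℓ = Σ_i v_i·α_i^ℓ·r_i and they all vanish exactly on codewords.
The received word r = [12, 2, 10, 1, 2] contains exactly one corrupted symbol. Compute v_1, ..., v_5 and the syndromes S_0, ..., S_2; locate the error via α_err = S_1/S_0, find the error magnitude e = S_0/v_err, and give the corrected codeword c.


S = (4, 5, 3), error at position 5, error magnitude e = 12, c = [12, 2, 10, 1, 3].

Step 1: column multipliers v_i = (∏_{j≠i}(α_i − α_j))^{−1} mod 13.
  i = 1 (α = 9): (9−4)(9−8)(9−10)(9−11) = 5·1·(−1)·(−2) = 10 ≡ 10, so v_1 = 10^{−1} = 4 (mod 13).
  i = 2 (α = 4): (4−9)(4−8)(4−10)(4−11) = (−5)·(−4)·(−6)·(−7) = 840 ≡ 8, so v_2 = 8^{−1} = 5 (mod 13).
  i = 3 (α = 8): (8−9)(8−4)(8−10)(8−11) = (−1)·4·(−2)·(−3) = −24 ≡ 2, so v_3 = 2^{−1} = 7 (mod 13).
  i = 4 (α = 10): (10−9)(10−4)(10−8)(10−11) = 1·6·2·(−1) = −12 ≡ 1, so v_4 = 1^{−1} = 1 (mod 13).
  i = 5 (α = 11): (11−9)(11−4)(11−8)(11−10) = 2·7·3·1 = 42 ≡ 3, so v_5 = 3^{−1} = 9 (mod 13).
  v = [4, 5, 7, 1, 9].
Step 2: syndromes of r = [12, 2, 10, 1, 2] (all sums mod 13).
  S_0 = Σ v_i r_i = 4·12 + 5·2 + 7·10 + 1·1 + 9·2 = 147 ≡ 4.
  S_1 = Σ v_i α_i r_i = 4·9·12 + 5·4·2 + 7·8·10 + 1·10·1 + 9·11·2 = 1240 ≡ 5.
  α_i^2 mod 13 = [3, 3, 12, 9, 4].
  S_2 = Σ v_i α_i^2 r_i = 4·3·12 + 5·3·2 + 7·12·10 + 1·9·1 + 9·4·2 = 1095 ≡ 3.
  S = (4, 5, 3) ≠ 0, so r is not a codeword (an error is present).
Step 3: locate the error. For a single error e at position i, S_ℓ = v_i·e·α_i^ℓ, so α_err = S_1/S_0.
  S_0^{−1} = 4^{−1} = 10 (mod 13), so α_err = 5·10 = 50 ≡ 11 = α_5. Error position i = 5.
  Consistency check: S_2/S_1 = 3·8 = 24 ≡ 11 = α_err ✓ (single-error assumption holds).
Step 4: error magnitude e = S_0/v_5 = S_0·∏_{j≠5}(α_5 − α_j) = 4·3 = 12 ≡ 12 (mod 13).
Step 5: correct position 5: c_5 = r_5 − e = 2 − 12 ≡ 3 (mod 13). Hence c = [12, 2, 10, 1, 3].
  Check: interpolating c through the α_i gives m(x) = 7 + 2·x (degree < 2) with m(α_i) = c_i for every i, so c is indeed a codeword.


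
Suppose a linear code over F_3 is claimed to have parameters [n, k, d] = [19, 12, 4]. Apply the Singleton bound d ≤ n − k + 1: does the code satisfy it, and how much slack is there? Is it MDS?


Singleton RHS = n − k + 1 = 8, slack = 4, bound satisfied, not MDS.

Singleton bound: d ≤ n − k + 1.
Here n = 19, k = 12, so n − k + 1 = 8.
Given d = 4, check d ≤ 8: YES.
Slack = (n − k + 1) − d = 4.
The code is NOT MDS (slack = 4 > 0).
Description: the claimed parameters are [19, 12, 4]_3; such a code would be non-MDS.


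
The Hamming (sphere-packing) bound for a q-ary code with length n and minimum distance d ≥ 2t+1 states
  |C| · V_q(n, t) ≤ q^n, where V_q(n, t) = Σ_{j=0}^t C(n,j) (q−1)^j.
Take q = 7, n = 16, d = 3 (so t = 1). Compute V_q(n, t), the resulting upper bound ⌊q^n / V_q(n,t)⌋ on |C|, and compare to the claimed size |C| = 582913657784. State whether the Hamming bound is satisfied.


V_q(n, t) = 97, q^n = 33232930569601, Hamming bound = 342607531645, |C| = 582913657784 > bound (violated).

Step 1: Compute V_q(n, t) = Σ_{j=0}^1 C(n, j) (q−1)^j.
  j = 0: C(16,0)·(6)^0 = 1·1 = 1.
  j = 1: C(16,1)·(6)^1 = 16·6 = 96.
  V_q(n, t) = 1 + 96 = 97.
Step 2: q^n = 7^16 = 33232930569601.
Step 3: Hamming bound ⌊q^n / V_q(n,t)⌋ = ⌊33232930569601/97⌋ = 342607531645.
Step 4: Compare |C| = 582913657784 to 342607531645: violated.
The claimed |C| lies above the Hamming bound, so no 7-ary code of length 16 with d ≥ 3 can have 582913657784 codewords.


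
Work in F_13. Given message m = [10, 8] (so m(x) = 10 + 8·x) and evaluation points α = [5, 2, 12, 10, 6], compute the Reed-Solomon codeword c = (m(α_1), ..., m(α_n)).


c = [11, 0, 2, 12, 6]

Message polynomial: m(x) = 10 + 8·x (mod 13).
For each evaluation point α_i, compute m(α_i) mod 13:
  α_1 = 5: Horner steps 8 → 11, so m(5) = 11.
  α_2 = 2: Horner steps 8 → 0, so m(2) = 0.
  α_3 = 12: Horner steps 8 → 2, so m(12) = 2.
  α_4 = 10: Horner steps 8 → 12, so m(10) = 12.
  α_5 = 6: Horner steps 8 → 6, so m(6) = 6.
Codeword c = [11, 0, 2, 12, 6] ∈ F_13^5.


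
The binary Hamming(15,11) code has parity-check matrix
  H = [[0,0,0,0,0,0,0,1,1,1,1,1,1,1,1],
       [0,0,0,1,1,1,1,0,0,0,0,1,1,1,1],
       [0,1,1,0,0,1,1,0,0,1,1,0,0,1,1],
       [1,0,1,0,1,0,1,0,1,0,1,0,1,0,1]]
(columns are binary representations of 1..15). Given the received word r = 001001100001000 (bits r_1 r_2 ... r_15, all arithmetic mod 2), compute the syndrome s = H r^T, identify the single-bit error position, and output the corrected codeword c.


s = (1, 1, 1, 0)^T, error position = 14, corrected codeword c = 001001100001010

Compute s = H r^T mod 2 one row at a time:
  s_1 = 0 + 0 + 0 + 0 + 1 + 0 + 0 + 0 = 1 ≡ 1 (mod 2).
  s_2 = 0 + 0 + 1 + 1 + 1 + 0 + 0 + 0 = 3 ≡ 1 (mod 2).
  s_3 = 0 + 1 + 1 + 1 + 0 + 0 + 0 + 0 = 3 ≡ 1 (mod 2).
  s_4 = 0 + 1 + 0 + 1 + 0 + 0 + 0 + 0 = 2 ≡ 0 (mod 2).
s = (1, 1, 1, 0)^T — this equals column 14 of H (binary 1110), so error is at position 14.
Correct: flip bit 14 of r = 001001100001000 to get c = 001001100001010.


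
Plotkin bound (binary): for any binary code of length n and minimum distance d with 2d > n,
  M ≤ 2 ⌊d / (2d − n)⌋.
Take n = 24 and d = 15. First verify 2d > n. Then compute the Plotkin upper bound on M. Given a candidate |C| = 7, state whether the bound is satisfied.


Plotkin bound M ≤ 4; given |C| = 7 > bound (violated).

Check applicability: 2d = 30, n = 24.
2d − n = 6 > 0, so Plotkin applies.
Compute d/(2d−n) = 15/6 ≈ 2.5000.
⌊d/(2d−n)⌋ = 2.
Plotkin bound: M ≤ 2·2 = 4.
Given |C| = 7, check: VIOLATED.
This |C| is above the Plotkin bound, so no binary code with n = 24, d = 15 and 7 codewords exists.


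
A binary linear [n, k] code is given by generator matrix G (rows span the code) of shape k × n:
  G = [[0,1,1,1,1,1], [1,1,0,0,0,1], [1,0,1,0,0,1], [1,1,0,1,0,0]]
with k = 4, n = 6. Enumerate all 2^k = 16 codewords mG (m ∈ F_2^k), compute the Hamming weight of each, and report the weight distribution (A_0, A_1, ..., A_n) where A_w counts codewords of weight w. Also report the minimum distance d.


Weight distribution: A_0 = 1, A_1 = 1, A_2 = 2, A_3 = 6, A_4 = 5, A_5 = 1. Minimum distance d = 1.

Enumerate all 2^4 = 16 messages m ∈ F_2^4.
For each, compute codeword c = mG in F_2^6, then tally its weight.
  m = 0000 → c = 000000, weight = 0.
  m = 1000 → c = 011111, weight = 5.
  m = 0100 → c = 110001, weight = 3.
  m = 1100 → c = 101110, weight = 4.
  m = 0010 → c = 101001, weight = 3.
  m = 1010 → c = 110110, weight = 4.
  m = 0110 → c = 011000, weight = 2.
  m = 1110 → c = 000111, weight = 3.
  m = 0001 → c = 110100, weight = 3.
  m = 1001 → c = 101011, weight = 4.
  m = 0101 → c = 000101, weight = 2.
  m = 1101 → c = 011010, weight = 3.
  m = 0011 → c = 011101, weight = 4.
  m = 1011 → c = 000010, weight = 1.
  m = 0111 → c = 101100, weight = 3.
  m = 1111 → c = 110011, weight = 4.
Tally weights:
  weight 0: 1 codewords.
  weight 1: 1 codewords.
  weight 2: 2 codewords.
  weight 3: 6 codewords.
  weight 4: 5 codewords.
  weight 5: 1 codewords.
Minimum distance d = smallest w > 0 with A_w > 0 = 1.
Sanity: Σ A_w = 16 = 2^4 = 16 ✓.
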